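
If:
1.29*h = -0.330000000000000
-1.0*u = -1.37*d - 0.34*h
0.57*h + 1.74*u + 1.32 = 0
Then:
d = -0.43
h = -0.26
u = -0.67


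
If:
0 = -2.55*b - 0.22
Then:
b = -0.09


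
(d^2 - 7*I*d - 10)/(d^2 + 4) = (d - 5*I)/(d + 2*I)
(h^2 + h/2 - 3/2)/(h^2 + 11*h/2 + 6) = (h - 1)/(h + 4)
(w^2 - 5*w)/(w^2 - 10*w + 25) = w/(w - 5)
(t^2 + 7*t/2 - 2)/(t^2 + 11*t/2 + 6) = (2*t - 1)/(2*t + 3)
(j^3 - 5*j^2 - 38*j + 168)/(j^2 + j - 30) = (j^2 - 11*j + 28)/(j - 5)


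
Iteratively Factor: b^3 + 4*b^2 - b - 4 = (b - 1)*(b^2 + 5*b + 4) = (b - 1)*(b + 4)*(b + 1)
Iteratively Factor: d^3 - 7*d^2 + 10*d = (d - 5)*(d^2 - 2*d) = d*(d - 5)*(d - 2)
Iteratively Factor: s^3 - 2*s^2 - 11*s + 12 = (s - 4)*(s^2 + 2*s - 3) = (s - 4)*(s + 3)*(s - 1)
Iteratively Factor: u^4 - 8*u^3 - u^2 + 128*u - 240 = (u - 5)*(u^3 - 3*u^2 - 16*u + 48) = (u - 5)*(u + 4)*(u^2 - 7*u + 12) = (u - 5)*(u - 3)*(u + 4)*(u - 4)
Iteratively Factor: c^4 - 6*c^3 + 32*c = (c + 2)*(c^3 - 8*c^2 + 16*c) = (c - 4)*(c + 2)*(c^2 - 4*c) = (c - 4)^2*(c + 2)*(c)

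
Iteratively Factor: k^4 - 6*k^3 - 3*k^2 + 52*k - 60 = (k - 2)*(k^3 - 4*k^2 - 11*k + 30) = (k - 5)*(k - 2)*(k^2 + k - 6) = (k - 5)*(k - 2)*(k + 3)*(k - 2)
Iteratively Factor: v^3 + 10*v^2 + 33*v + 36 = (v + 3)*(v^2 + 7*v + 12) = (v + 3)*(v + 4)*(v + 3)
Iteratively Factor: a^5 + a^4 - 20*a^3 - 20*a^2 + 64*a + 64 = (a - 2)*(a^4 + 3*a^3 - 14*a^2 - 48*a - 32) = (a - 4)*(a - 2)*(a^3 + 7*a^2 + 14*a + 8) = (a - 4)*(a - 2)*(a + 1)*(a^2 + 6*a + 8) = (a - 4)*(a - 2)*(a + 1)*(a + 4)*(a + 2)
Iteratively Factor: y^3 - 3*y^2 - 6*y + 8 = (y - 1)*(y^2 - 2*y - 8) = (y - 1)*(y + 2)*(y - 4)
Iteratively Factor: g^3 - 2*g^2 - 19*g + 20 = (g + 4)*(g^2 - 6*g + 5) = (g - 1)*(g + 4)*(g - 5)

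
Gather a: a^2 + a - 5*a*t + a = a^2 + a*(2 - 5*t)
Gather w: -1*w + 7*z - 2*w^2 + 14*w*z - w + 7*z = -2*w^2 + w*(14*z - 2) + 14*z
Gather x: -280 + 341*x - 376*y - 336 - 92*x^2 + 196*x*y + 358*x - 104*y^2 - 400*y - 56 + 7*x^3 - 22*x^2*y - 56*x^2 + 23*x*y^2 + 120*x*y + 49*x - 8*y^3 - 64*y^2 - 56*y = 7*x^3 + x^2*(-22*y - 148) + x*(23*y^2 + 316*y + 748) - 8*y^3 - 168*y^2 - 832*y - 672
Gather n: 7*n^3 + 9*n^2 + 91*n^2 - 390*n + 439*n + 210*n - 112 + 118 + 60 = 7*n^3 + 100*n^2 + 259*n + 66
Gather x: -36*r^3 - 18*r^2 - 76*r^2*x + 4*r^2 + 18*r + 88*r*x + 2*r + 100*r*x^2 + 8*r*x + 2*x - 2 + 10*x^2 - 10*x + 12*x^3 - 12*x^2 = -36*r^3 - 14*r^2 + 20*r + 12*x^3 + x^2*(100*r - 2) + x*(-76*r^2 + 96*r - 8) - 2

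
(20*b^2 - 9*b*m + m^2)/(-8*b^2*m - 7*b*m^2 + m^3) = (-20*b^2 + 9*b*m - m^2)/(m*(8*b^2 + 7*b*m - m^2))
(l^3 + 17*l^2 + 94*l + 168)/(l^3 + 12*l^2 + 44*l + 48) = (l + 7)/(l + 2)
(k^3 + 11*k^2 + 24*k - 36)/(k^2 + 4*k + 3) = (k^3 + 11*k^2 + 24*k - 36)/(k^2 + 4*k + 3)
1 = 1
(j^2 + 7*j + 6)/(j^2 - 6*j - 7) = (j + 6)/(j - 7)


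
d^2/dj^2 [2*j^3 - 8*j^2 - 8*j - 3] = 12*j - 16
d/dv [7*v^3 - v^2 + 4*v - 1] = 21*v^2 - 2*v + 4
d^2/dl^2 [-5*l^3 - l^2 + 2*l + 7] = -30*l - 2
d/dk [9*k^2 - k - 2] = 18*k - 1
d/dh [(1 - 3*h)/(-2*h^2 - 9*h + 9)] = 2*(-3*h^2 + 2*h - 9)/(4*h^4 + 36*h^3 + 45*h^2 - 162*h + 81)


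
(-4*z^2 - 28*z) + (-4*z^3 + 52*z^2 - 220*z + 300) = -4*z^3 + 48*z^2 - 248*z + 300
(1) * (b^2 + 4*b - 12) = b^2 + 4*b - 12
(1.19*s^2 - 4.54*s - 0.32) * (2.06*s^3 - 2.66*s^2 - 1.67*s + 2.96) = 2.4514*s^5 - 12.5178*s^4 + 9.4299*s^3 + 11.9554*s^2 - 12.904*s - 0.9472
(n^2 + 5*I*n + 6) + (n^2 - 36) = 2*n^2 + 5*I*n - 30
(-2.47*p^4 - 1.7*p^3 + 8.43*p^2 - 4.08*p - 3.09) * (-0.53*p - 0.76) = 1.3091*p^5 + 2.7782*p^4 - 3.1759*p^3 - 4.2444*p^2 + 4.7385*p + 2.3484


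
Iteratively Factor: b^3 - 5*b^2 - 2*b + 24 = (b + 2)*(b^2 - 7*b + 12) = (b - 4)*(b + 2)*(b - 3)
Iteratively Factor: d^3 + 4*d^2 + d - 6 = (d - 1)*(d^2 + 5*d + 6) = (d - 1)*(d + 2)*(d + 3)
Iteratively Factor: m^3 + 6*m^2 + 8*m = (m + 2)*(m^2 + 4*m) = m*(m + 2)*(m + 4)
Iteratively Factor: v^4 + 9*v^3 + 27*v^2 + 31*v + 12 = (v + 1)*(v^3 + 8*v^2 + 19*v + 12) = (v + 1)^2*(v^2 + 7*v + 12) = (v + 1)^2*(v + 3)*(v + 4)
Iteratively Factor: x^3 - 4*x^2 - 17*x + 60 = (x - 3)*(x^2 - x - 20) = (x - 5)*(x - 3)*(x + 4)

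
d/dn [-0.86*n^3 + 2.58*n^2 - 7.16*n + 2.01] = -2.58*n^2 + 5.16*n - 7.16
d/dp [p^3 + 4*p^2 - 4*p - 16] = 3*p^2 + 8*p - 4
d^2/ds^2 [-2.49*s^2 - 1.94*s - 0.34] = -4.98000000000000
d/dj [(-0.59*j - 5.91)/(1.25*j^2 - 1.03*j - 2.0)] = (0.7375*j^2 + 14.775*j - 4.9073)/(1.5625*j^4 - 2.575*j^3 - 3.9391*j^2 + 4.12*j + 4.0)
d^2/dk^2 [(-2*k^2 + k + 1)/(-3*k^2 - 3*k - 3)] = 2*(-k^3 - 3*k^2 + 1)/(k^6 + 3*k^5 + 6*k^4 + 7*k^3 + 6*k^2 + 3*k + 1)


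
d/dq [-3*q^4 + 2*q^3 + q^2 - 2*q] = -12*q^3 + 6*q^2 + 2*q - 2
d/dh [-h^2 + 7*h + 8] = 7 - 2*h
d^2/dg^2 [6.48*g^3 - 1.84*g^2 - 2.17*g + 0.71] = 38.88*g - 3.68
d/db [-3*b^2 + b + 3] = 1 - 6*b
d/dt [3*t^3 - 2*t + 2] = 9*t^2 - 2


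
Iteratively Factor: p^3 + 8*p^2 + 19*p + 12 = (p + 4)*(p^2 + 4*p + 3) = (p + 1)*(p + 4)*(p + 3)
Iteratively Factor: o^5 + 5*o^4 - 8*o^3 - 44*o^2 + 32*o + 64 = (o + 4)*(o^4 + o^3 - 12*o^2 + 4*o + 16) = (o - 2)*(o + 4)*(o^3 + 3*o^2 - 6*o - 8) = (o - 2)*(o + 4)^2*(o^2 - o - 2) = (o - 2)*(o + 1)*(o + 4)^2*(o - 2)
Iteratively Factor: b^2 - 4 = (b + 2)*(b - 2)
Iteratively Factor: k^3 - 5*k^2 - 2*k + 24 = (k - 4)*(k^2 - k - 6) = (k - 4)*(k - 3)*(k + 2)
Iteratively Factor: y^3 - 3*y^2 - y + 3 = (y + 1)*(y^2 - 4*y + 3) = (y - 3)*(y + 1)*(y - 1)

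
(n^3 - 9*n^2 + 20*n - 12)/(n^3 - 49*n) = (n^3 - 9*n^2 + 20*n - 12)/(n*(n^2 - 49))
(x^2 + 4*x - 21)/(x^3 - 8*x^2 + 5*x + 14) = (x^2 + 4*x - 21)/(x^3 - 8*x^2 + 5*x + 14)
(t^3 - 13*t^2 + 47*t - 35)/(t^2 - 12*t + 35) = t - 1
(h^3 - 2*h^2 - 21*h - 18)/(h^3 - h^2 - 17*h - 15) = (h - 6)/(h - 5)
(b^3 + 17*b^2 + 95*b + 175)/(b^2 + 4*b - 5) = (b^2 + 12*b + 35)/(b - 1)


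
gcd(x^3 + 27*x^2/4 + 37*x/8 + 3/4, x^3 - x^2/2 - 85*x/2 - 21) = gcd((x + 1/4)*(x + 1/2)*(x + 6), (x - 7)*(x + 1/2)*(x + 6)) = x^2 + 13*x/2 + 3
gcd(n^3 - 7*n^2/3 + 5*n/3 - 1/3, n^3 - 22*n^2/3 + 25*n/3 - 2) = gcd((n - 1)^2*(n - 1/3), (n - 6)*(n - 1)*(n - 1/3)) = n^2 - 4*n/3 + 1/3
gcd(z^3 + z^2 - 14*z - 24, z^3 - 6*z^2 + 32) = z^2 - 2*z - 8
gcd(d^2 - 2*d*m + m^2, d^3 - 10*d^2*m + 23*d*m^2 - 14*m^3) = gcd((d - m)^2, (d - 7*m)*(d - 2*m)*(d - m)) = d - m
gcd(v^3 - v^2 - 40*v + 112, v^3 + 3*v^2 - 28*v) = v^2 + 3*v - 28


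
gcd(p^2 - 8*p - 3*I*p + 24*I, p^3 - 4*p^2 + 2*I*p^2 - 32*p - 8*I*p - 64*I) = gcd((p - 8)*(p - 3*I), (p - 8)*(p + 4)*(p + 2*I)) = p - 8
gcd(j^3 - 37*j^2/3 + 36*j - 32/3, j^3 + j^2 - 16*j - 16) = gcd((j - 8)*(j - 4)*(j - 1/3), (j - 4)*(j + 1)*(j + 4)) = j - 4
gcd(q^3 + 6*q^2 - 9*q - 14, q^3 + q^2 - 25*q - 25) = q + 1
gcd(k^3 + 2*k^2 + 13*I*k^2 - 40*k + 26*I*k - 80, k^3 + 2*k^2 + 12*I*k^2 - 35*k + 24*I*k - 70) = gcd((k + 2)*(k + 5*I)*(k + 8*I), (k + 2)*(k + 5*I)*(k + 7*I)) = k^2 + k*(2 + 5*I) + 10*I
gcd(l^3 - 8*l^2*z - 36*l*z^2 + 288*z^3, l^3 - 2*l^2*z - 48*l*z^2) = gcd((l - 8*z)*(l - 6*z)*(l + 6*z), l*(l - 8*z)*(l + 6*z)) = -l^2 + 2*l*z + 48*z^2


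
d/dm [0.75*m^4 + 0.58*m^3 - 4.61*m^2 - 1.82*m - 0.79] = 3.0*m^3 + 1.74*m^2 - 9.22*m - 1.82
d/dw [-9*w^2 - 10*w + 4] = -18*w - 10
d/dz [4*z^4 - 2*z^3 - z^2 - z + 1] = 16*z^3 - 6*z^2 - 2*z - 1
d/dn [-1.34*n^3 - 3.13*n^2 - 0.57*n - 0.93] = -4.02*n^2 - 6.26*n - 0.57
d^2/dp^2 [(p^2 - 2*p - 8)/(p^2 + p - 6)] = 2*(-3*p^3 - 6*p^2 - 60*p - 32)/(p^6 + 3*p^5 - 15*p^4 - 35*p^3 + 90*p^2 + 108*p - 216)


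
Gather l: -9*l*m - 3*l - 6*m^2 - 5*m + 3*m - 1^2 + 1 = l*(-9*m - 3) - 6*m^2 - 2*m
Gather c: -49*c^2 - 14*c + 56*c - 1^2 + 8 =-49*c^2 + 42*c + 7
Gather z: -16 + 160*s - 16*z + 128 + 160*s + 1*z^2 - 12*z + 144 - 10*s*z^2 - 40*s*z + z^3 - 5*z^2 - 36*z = 320*s + z^3 + z^2*(-10*s - 4) + z*(-40*s - 64) + 256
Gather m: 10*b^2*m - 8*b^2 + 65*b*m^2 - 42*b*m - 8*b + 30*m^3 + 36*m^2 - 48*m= -8*b^2 - 8*b + 30*m^3 + m^2*(65*b + 36) + m*(10*b^2 - 42*b - 48)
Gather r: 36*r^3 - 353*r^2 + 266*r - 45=36*r^3 - 353*r^2 + 266*r - 45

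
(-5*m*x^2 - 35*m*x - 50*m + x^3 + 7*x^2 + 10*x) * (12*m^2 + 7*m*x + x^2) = -60*m^3*x^2 - 420*m^3*x - 600*m^3 - 23*m^2*x^3 - 161*m^2*x^2 - 230*m^2*x + 2*m*x^4 + 14*m*x^3 + 20*m*x^2 + x^5 + 7*x^4 + 10*x^3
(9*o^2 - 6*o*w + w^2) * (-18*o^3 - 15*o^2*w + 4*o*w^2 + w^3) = -162*o^5 - 27*o^4*w + 108*o^3*w^2 - 30*o^2*w^3 - 2*o*w^4 + w^5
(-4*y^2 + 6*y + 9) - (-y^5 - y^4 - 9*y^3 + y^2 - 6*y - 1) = y^5 + y^4 + 9*y^3 - 5*y^2 + 12*y + 10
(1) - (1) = 0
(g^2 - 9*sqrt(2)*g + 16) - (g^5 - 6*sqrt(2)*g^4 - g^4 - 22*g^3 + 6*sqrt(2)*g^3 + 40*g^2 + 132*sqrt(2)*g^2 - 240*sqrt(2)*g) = -g^5 + g^4 + 6*sqrt(2)*g^4 - 6*sqrt(2)*g^3 + 22*g^3 - 132*sqrt(2)*g^2 - 39*g^2 + 231*sqrt(2)*g + 16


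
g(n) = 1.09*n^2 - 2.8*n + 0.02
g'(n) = 2.18*n - 2.8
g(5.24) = 15.28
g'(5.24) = 8.62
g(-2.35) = 12.62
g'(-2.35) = -7.92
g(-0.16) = 0.50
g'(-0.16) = -3.15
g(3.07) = 1.70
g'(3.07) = 3.89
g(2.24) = -0.78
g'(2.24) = 2.08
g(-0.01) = 0.05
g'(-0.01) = -2.82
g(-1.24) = 5.17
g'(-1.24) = -5.50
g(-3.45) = 22.65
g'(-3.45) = -10.32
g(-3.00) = 18.23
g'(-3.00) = -9.34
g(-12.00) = 190.58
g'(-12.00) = -28.96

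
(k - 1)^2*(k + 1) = k^3 - k^2 - k + 1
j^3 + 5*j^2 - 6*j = j*(j - 1)*(j + 6)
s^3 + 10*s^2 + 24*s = s*(s + 4)*(s + 6)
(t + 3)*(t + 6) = t^2 + 9*t + 18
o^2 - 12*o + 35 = (o - 7)*(o - 5)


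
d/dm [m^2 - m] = 2*m - 1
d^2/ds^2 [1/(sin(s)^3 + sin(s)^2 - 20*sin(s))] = (-9*sin(s)^3 - 11*sin(s)^2 + 48*sin(s) + 76 - 514/sin(s) - 120/sin(s)^2 + 800/sin(s)^3)/((sin(s) - 4)^3*(sin(s) + 5)^3)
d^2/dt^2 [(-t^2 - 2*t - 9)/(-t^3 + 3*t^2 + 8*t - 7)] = 2*(t^6 + 6*t^5 + 60*t^4 - 255*t^3 + 6*t^2 + 585*t + 926)/(t^9 - 9*t^8 + 3*t^7 + 138*t^6 - 150*t^5 - 723*t^4 + 643*t^3 + 903*t^2 - 1176*t + 343)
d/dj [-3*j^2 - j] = -6*j - 1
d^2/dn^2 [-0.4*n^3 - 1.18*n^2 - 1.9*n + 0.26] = -2.4*n - 2.36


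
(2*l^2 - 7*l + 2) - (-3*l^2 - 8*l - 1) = 5*l^2 + l + 3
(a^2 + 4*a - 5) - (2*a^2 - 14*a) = -a^2 + 18*a - 5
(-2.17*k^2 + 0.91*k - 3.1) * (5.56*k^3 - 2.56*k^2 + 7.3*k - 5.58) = -12.0652*k^5 + 10.6148*k^4 - 35.4066*k^3 + 26.6876*k^2 - 27.7078*k + 17.298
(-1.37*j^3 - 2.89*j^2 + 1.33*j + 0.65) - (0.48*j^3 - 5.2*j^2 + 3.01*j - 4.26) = -1.85*j^3 + 2.31*j^2 - 1.68*j + 4.91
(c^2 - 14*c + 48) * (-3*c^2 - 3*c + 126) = -3*c^4 + 39*c^3 + 24*c^2 - 1908*c + 6048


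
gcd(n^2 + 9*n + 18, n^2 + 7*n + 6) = n + 6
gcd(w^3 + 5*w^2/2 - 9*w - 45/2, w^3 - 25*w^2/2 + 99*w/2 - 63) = w - 3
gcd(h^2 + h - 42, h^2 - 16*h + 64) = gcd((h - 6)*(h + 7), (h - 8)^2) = 1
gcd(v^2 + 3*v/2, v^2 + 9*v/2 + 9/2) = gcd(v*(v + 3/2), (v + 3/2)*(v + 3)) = v + 3/2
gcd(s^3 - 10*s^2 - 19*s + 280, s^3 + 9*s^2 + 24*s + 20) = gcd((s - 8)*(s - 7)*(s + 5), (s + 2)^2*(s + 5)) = s + 5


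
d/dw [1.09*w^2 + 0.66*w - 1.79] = 2.18*w + 0.66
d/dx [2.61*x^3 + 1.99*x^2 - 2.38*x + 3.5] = 7.83*x^2 + 3.98*x - 2.38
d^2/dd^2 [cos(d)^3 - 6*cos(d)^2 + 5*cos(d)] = -23*cos(d)/4 + 12*cos(2*d) - 9*cos(3*d)/4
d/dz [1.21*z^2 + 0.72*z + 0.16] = 2.42*z + 0.72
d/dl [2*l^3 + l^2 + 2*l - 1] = 6*l^2 + 2*l + 2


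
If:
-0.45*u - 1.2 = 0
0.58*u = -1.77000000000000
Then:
No Solution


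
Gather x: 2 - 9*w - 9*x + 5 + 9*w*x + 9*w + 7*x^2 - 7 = 7*x^2 + x*(9*w - 9)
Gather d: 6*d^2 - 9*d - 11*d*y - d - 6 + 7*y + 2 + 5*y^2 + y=6*d^2 + d*(-11*y - 10) + 5*y^2 + 8*y - 4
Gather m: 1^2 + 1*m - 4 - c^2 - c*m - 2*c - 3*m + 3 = -c^2 - 2*c + m*(-c - 2)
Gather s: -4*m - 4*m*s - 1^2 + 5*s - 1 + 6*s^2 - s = -4*m + 6*s^2 + s*(4 - 4*m) - 2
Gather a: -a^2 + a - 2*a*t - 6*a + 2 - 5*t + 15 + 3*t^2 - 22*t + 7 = -a^2 + a*(-2*t - 5) + 3*t^2 - 27*t + 24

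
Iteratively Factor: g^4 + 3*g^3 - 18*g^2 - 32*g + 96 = (g - 3)*(g^3 + 6*g^2 - 32) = (g - 3)*(g + 4)*(g^2 + 2*g - 8) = (g - 3)*(g - 2)*(g + 4)*(g + 4)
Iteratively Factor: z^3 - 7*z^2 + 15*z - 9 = (z - 3)*(z^2 - 4*z + 3) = (z - 3)*(z - 1)*(z - 3)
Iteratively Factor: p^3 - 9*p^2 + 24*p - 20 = (p - 5)*(p^2 - 4*p + 4) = (p - 5)*(p - 2)*(p - 2)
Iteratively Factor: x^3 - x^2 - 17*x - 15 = (x + 3)*(x^2 - 4*x - 5) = (x - 5)*(x + 3)*(x + 1)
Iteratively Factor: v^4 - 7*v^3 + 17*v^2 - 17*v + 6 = (v - 1)*(v^3 - 6*v^2 + 11*v - 6) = (v - 2)*(v - 1)*(v^2 - 4*v + 3) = (v - 3)*(v - 2)*(v - 1)*(v - 1)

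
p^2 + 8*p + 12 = (p + 2)*(p + 6)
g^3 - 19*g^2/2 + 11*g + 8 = (g - 8)*(g - 2)*(g + 1/2)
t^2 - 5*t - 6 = (t - 6)*(t + 1)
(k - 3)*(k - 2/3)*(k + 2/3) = k^3 - 3*k^2 - 4*k/9 + 4/3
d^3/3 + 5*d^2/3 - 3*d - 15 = (d/3 + 1)*(d - 3)*(d + 5)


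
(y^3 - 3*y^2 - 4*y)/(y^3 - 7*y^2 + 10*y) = (y^2 - 3*y - 4)/(y^2 - 7*y + 10)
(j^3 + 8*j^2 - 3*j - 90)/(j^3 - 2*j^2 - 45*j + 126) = (j^2 + 11*j + 30)/(j^2 + j - 42)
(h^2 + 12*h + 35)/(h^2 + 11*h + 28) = (h + 5)/(h + 4)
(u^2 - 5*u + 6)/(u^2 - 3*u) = (u - 2)/u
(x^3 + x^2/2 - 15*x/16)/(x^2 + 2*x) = (x^2 + x/2 - 15/16)/(x + 2)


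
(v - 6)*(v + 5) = v^2 - v - 30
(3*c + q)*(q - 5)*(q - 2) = 3*c*q^2 - 21*c*q + 30*c + q^3 - 7*q^2 + 10*q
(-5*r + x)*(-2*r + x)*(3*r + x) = 30*r^3 - 11*r^2*x - 4*r*x^2 + x^3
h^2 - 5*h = h*(h - 5)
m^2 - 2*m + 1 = (m - 1)^2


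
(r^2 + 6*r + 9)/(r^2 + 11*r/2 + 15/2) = 2*(r + 3)/(2*r + 5)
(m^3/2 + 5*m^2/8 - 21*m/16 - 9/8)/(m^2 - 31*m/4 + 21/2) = (8*m^3 + 10*m^2 - 21*m - 18)/(4*(4*m^2 - 31*m + 42))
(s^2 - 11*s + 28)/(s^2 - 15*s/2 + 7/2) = 2*(s - 4)/(2*s - 1)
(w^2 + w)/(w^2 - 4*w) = (w + 1)/(w - 4)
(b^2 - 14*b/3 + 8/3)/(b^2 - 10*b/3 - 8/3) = (3*b - 2)/(3*b + 2)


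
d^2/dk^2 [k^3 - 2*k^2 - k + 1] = 6*k - 4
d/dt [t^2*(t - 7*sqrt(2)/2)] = t*(3*t - 7*sqrt(2))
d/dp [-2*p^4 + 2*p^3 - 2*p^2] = 2*p*(-4*p^2 + 3*p - 2)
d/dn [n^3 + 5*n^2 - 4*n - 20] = 3*n^2 + 10*n - 4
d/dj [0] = 0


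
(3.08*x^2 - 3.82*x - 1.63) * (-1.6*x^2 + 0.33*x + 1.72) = -4.928*x^4 + 7.1284*x^3 + 6.645*x^2 - 7.1083*x - 2.8036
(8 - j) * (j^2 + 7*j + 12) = -j^3 + j^2 + 44*j + 96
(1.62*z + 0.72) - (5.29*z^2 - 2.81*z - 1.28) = -5.29*z^2 + 4.43*z + 2.0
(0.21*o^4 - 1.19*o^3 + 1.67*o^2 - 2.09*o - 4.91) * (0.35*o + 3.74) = 0.0735*o^5 + 0.3689*o^4 - 3.8661*o^3 + 5.5143*o^2 - 9.5351*o - 18.3634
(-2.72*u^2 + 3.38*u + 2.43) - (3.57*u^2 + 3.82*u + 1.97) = -6.29*u^2 - 0.44*u + 0.46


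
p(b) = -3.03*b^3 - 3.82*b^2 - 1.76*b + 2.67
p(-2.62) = 35.55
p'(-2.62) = -44.14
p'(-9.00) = -669.29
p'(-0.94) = -2.61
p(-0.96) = 3.52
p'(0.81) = -13.91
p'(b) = -9.09*b^2 - 7.64*b - 1.76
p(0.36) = 1.40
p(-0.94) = 3.47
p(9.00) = -2531.46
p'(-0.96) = -2.80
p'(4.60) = -229.25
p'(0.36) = -5.69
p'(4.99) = -266.23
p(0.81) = -2.87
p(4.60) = -381.19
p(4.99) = -477.71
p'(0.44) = -6.88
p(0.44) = 0.90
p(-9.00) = 1917.96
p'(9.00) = -806.81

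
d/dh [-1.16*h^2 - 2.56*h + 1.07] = -2.32*h - 2.56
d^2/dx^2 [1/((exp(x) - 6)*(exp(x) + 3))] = (4*exp(3*x) - 9*exp(2*x) + 81*exp(x) - 54)*exp(x)/(exp(6*x) - 9*exp(5*x) - 27*exp(4*x) + 297*exp(3*x) + 486*exp(2*x) - 2916*exp(x) - 5832)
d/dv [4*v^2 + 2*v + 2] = 8*v + 2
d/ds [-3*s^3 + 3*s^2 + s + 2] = -9*s^2 + 6*s + 1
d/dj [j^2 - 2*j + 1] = 2*j - 2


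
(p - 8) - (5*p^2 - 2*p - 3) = -5*p^2 + 3*p - 5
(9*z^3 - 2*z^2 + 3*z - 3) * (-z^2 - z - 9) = -9*z^5 - 7*z^4 - 82*z^3 + 18*z^2 - 24*z + 27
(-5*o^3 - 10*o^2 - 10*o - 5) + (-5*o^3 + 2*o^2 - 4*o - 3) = -10*o^3 - 8*o^2 - 14*o - 8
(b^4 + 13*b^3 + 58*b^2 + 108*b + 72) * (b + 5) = b^5 + 18*b^4 + 123*b^3 + 398*b^2 + 612*b + 360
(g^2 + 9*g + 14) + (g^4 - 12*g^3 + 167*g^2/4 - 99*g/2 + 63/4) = g^4 - 12*g^3 + 171*g^2/4 - 81*g/2 + 119/4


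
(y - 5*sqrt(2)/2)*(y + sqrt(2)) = y^2 - 3*sqrt(2)*y/2 - 5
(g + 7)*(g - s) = g^2 - g*s + 7*g - 7*s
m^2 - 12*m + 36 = (m - 6)^2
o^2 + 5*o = o*(o + 5)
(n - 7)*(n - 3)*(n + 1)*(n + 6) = n^4 - 3*n^3 - 43*n^2 + 87*n + 126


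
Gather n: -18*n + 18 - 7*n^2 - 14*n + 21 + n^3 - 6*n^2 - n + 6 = n^3 - 13*n^2 - 33*n + 45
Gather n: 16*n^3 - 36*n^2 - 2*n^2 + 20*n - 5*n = 16*n^3 - 38*n^2 + 15*n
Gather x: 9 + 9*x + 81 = 9*x + 90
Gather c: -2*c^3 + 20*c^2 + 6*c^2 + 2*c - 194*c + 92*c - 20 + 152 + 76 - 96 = -2*c^3 + 26*c^2 - 100*c + 112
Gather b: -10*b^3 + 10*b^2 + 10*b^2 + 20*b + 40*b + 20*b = -10*b^3 + 20*b^2 + 80*b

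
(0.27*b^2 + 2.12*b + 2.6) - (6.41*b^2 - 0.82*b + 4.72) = -6.14*b^2 + 2.94*b - 2.12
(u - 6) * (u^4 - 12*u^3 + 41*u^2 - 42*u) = u^5 - 18*u^4 + 113*u^3 - 288*u^2 + 252*u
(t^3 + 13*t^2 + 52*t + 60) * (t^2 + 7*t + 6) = t^5 + 20*t^4 + 149*t^3 + 502*t^2 + 732*t + 360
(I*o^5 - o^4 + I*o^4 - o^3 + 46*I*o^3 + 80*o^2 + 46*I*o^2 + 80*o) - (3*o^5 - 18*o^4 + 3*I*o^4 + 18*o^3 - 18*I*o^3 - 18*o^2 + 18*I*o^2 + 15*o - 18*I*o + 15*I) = -3*o^5 + I*o^5 + 17*o^4 - 2*I*o^4 - 19*o^3 + 64*I*o^3 + 98*o^2 + 28*I*o^2 + 65*o + 18*I*o - 15*I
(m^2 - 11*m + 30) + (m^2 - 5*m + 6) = 2*m^2 - 16*m + 36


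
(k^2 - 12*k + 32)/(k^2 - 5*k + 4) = (k - 8)/(k - 1)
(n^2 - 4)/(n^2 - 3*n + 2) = (n + 2)/(n - 1)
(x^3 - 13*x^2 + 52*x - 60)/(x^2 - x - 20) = (x^2 - 8*x + 12)/(x + 4)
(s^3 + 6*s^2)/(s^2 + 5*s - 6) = s^2/(s - 1)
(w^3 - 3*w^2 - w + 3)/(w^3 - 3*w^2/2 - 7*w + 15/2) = 2*(w + 1)/(2*w + 5)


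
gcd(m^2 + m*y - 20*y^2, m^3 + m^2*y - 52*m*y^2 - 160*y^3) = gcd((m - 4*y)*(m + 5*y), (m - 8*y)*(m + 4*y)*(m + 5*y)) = m + 5*y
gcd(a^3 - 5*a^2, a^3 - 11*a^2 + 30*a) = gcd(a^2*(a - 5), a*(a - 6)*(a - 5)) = a^2 - 5*a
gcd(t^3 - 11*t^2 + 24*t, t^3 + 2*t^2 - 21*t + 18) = t - 3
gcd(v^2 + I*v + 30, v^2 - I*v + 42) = v + 6*I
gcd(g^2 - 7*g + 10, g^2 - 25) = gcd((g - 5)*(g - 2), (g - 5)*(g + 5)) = g - 5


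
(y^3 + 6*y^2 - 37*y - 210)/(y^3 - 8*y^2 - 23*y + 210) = (y + 7)/(y - 7)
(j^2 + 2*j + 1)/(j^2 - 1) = (j + 1)/(j - 1)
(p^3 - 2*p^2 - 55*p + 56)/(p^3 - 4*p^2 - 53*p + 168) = (p - 1)/(p - 3)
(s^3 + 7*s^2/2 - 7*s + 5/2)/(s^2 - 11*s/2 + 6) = (2*s^3 + 7*s^2 - 14*s + 5)/(2*s^2 - 11*s + 12)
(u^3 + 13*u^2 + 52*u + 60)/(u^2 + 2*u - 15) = (u^2 + 8*u + 12)/(u - 3)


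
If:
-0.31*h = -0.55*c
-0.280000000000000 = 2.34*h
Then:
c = -0.07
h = -0.12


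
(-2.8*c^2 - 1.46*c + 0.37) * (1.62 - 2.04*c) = 5.712*c^3 - 1.5576*c^2 - 3.12*c + 0.5994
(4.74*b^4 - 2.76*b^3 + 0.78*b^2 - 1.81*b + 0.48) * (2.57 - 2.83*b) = -13.4142*b^5 + 19.9926*b^4 - 9.3006*b^3 + 7.1269*b^2 - 6.0101*b + 1.2336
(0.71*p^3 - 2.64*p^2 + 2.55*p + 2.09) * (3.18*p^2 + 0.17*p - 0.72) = 2.2578*p^5 - 8.2745*p^4 + 7.149*p^3 + 8.9805*p^2 - 1.4807*p - 1.5048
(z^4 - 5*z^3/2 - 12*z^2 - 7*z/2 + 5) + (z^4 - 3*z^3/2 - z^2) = 2*z^4 - 4*z^3 - 13*z^2 - 7*z/2 + 5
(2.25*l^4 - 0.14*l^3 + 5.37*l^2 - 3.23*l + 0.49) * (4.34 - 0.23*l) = -0.5175*l^5 + 9.7972*l^4 - 1.8427*l^3 + 24.0487*l^2 - 14.1309*l + 2.1266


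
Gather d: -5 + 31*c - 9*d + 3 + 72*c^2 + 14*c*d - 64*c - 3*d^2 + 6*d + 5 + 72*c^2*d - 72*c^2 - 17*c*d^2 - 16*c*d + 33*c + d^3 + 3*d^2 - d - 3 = -17*c*d^2 + d^3 + d*(72*c^2 - 2*c - 4)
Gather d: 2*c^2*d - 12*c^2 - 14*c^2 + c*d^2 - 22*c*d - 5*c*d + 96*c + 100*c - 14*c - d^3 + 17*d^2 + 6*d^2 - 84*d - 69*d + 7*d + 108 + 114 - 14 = -26*c^2 + 182*c - d^3 + d^2*(c + 23) + d*(2*c^2 - 27*c - 146) + 208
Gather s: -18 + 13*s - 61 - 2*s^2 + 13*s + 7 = -2*s^2 + 26*s - 72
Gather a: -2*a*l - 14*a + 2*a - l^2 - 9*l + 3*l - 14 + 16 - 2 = a*(-2*l - 12) - l^2 - 6*l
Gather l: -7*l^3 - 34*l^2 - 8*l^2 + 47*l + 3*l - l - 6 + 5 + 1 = -7*l^3 - 42*l^2 + 49*l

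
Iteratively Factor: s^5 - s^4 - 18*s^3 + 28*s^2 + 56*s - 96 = (s + 2)*(s^4 - 3*s^3 - 12*s^2 + 52*s - 48) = (s + 2)*(s + 4)*(s^3 - 7*s^2 + 16*s - 12) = (s - 2)*(s + 2)*(s + 4)*(s^2 - 5*s + 6) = (s - 2)^2*(s + 2)*(s + 4)*(s - 3)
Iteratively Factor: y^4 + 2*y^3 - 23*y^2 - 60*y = (y + 4)*(y^3 - 2*y^2 - 15*y) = (y + 3)*(y + 4)*(y^2 - 5*y) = (y - 5)*(y + 3)*(y + 4)*(y)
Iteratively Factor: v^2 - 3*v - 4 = (v - 4)*(v + 1)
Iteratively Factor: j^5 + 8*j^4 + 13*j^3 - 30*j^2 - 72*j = (j - 2)*(j^4 + 10*j^3 + 33*j^2 + 36*j) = (j - 2)*(j + 3)*(j^3 + 7*j^2 + 12*j) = (j - 2)*(j + 3)*(j + 4)*(j^2 + 3*j) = j*(j - 2)*(j + 3)*(j + 4)*(j + 3)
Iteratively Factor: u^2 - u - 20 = (u - 5)*(u + 4)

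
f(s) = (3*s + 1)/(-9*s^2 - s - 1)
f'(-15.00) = 0.00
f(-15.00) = 0.02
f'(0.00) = -2.00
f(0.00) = -1.00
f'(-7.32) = 0.01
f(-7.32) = 0.04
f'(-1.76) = 0.07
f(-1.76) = 0.16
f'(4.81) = 0.02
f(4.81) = -0.07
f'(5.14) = 0.01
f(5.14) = -0.07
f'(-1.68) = 0.07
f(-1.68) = 0.16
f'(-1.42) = 0.09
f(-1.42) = 0.18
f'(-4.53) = 0.01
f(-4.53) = 0.07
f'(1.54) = 0.16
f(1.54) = -0.24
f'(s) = (3*s + 1)*(18*s + 1)/(-9*s^2 - s - 1)^2 + 3/(-9*s^2 - s - 1)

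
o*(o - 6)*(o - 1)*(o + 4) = o^4 - 3*o^3 - 22*o^2 + 24*o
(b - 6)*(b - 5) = b^2 - 11*b + 30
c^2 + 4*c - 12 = (c - 2)*(c + 6)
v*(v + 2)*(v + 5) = v^3 + 7*v^2 + 10*v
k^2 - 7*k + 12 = (k - 4)*(k - 3)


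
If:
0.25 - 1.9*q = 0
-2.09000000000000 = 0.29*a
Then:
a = -7.21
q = 0.13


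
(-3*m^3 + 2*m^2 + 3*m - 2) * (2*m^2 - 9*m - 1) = -6*m^5 + 31*m^4 - 9*m^3 - 33*m^2 + 15*m + 2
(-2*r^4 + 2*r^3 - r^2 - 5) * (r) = -2*r^5 + 2*r^4 - r^3 - 5*r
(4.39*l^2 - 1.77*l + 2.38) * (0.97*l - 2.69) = 4.2583*l^3 - 13.526*l^2 + 7.0699*l - 6.4022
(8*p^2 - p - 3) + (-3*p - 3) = 8*p^2 - 4*p - 6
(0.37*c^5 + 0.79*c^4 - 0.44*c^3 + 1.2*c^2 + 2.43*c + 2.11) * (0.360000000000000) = 0.1332*c^5 + 0.2844*c^4 - 0.1584*c^3 + 0.432*c^2 + 0.8748*c + 0.7596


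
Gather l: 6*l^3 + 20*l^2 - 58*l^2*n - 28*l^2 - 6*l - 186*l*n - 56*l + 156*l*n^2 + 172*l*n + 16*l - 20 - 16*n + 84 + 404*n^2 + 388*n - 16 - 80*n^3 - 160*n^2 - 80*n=6*l^3 + l^2*(-58*n - 8) + l*(156*n^2 - 14*n - 46) - 80*n^3 + 244*n^2 + 292*n + 48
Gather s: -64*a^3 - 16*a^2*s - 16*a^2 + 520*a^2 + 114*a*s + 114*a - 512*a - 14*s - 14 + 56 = -64*a^3 + 504*a^2 - 398*a + s*(-16*a^2 + 114*a - 14) + 42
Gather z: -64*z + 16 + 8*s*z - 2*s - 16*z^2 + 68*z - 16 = -2*s - 16*z^2 + z*(8*s + 4)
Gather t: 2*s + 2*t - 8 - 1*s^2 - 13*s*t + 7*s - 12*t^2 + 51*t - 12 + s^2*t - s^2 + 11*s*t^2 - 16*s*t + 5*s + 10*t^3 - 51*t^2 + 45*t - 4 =-2*s^2 + 14*s + 10*t^3 + t^2*(11*s - 63) + t*(s^2 - 29*s + 98) - 24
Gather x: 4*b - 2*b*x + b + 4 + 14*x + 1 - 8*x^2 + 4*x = 5*b - 8*x^2 + x*(18 - 2*b) + 5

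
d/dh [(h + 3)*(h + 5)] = 2*h + 8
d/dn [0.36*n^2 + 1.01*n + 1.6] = 0.72*n + 1.01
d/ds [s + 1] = 1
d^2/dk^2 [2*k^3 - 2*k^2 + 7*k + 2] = 12*k - 4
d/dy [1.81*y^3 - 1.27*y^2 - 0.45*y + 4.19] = 5.43*y^2 - 2.54*y - 0.45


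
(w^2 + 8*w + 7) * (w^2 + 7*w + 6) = w^4 + 15*w^3 + 69*w^2 + 97*w + 42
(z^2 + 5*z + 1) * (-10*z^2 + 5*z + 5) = -10*z^4 - 45*z^3 + 20*z^2 + 30*z + 5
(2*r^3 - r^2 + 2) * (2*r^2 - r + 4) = 4*r^5 - 4*r^4 + 9*r^3 - 2*r + 8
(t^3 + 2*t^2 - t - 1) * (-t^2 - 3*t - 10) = -t^5 - 5*t^4 - 15*t^3 - 16*t^2 + 13*t + 10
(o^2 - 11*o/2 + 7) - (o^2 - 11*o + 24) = 11*o/2 - 17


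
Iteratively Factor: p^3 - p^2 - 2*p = (p - 2)*(p^2 + p) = p*(p - 2)*(p + 1)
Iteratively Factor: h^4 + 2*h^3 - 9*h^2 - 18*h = (h + 3)*(h^3 - h^2 - 6*h) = (h - 3)*(h + 3)*(h^2 + 2*h) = (h - 3)*(h + 2)*(h + 3)*(h)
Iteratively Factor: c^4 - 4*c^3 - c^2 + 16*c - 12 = (c + 2)*(c^3 - 6*c^2 + 11*c - 6) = (c - 2)*(c + 2)*(c^2 - 4*c + 3) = (c - 3)*(c - 2)*(c + 2)*(c - 1)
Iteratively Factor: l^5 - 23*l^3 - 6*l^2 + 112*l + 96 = (l + 4)*(l^4 - 4*l^3 - 7*l^2 + 22*l + 24) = (l + 2)*(l + 4)*(l^3 - 6*l^2 + 5*l + 12) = (l + 1)*(l + 2)*(l + 4)*(l^2 - 7*l + 12) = (l - 4)*(l + 1)*(l + 2)*(l + 4)*(l - 3)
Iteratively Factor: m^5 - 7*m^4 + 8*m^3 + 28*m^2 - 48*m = (m - 4)*(m^4 - 3*m^3 - 4*m^2 + 12*m) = m*(m - 4)*(m^3 - 3*m^2 - 4*m + 12) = m*(m - 4)*(m - 2)*(m^2 - m - 6) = m*(m - 4)*(m - 2)*(m + 2)*(m - 3)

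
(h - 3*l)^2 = h^2 - 6*h*l + 9*l^2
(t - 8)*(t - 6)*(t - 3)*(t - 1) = t^4 - 18*t^3 + 107*t^2 - 234*t + 144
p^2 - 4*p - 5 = (p - 5)*(p + 1)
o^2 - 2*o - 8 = (o - 4)*(o + 2)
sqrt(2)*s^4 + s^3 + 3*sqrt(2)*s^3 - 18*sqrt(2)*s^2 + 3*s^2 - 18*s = s*(s - 3)*(s + 6)*(sqrt(2)*s + 1)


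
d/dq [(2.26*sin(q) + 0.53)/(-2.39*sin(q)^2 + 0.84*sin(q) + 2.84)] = (5.4014*sin(q)^2 + 2.5334*sin(q) + 5.9732)*cos(q)/(5.7121*sin(q)^4 - 4.0152*sin(q)^3 - 12.8696*sin(q)^2 + 4.7712*sin(q) + 8.0656)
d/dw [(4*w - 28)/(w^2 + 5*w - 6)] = 4*(-w^2 + 14*w + 29)/(w^4 + 10*w^3 + 13*w^2 - 60*w + 36)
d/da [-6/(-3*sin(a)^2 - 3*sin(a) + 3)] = -2*(2*sin(a) + 1)*cos(a)/(sin(a) - cos(a)^2)^2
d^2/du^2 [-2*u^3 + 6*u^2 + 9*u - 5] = 12 - 12*u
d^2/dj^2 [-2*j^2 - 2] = -4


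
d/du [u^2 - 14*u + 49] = 2*u - 14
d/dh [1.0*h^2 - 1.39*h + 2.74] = 2.0*h - 1.39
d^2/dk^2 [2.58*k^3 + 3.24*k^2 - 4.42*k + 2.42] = 15.48*k + 6.48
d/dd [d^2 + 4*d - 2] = 2*d + 4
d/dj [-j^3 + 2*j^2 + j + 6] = -3*j^2 + 4*j + 1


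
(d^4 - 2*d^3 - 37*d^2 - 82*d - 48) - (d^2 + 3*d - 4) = d^4 - 2*d^3 - 38*d^2 - 85*d - 44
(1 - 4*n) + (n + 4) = 5 - 3*n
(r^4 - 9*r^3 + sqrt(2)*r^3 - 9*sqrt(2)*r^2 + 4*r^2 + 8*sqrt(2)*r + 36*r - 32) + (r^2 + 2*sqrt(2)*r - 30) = r^4 - 9*r^3 + sqrt(2)*r^3 - 9*sqrt(2)*r^2 + 5*r^2 + 10*sqrt(2)*r + 36*r - 62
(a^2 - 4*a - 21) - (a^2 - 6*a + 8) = 2*a - 29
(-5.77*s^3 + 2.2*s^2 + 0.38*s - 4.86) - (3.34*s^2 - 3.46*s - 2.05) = -5.77*s^3 - 1.14*s^2 + 3.84*s - 2.81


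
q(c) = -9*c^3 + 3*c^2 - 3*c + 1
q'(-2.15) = -140.71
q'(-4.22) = -509.15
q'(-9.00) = -2244.00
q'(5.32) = -735.24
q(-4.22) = 743.45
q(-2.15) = 110.76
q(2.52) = -131.54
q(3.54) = -371.28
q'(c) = -27*c^2 + 6*c - 3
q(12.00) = -15155.00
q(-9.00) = 6832.00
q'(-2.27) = -155.75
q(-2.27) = 128.54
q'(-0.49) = -12.42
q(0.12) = 0.67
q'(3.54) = -320.11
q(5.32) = -1285.17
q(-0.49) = 4.25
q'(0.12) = -2.67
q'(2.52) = -159.34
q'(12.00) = -3819.00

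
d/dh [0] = 0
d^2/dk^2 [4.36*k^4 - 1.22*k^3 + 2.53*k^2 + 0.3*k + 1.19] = 52.32*k^2 - 7.32*k + 5.06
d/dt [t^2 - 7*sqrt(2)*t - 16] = 2*t - 7*sqrt(2)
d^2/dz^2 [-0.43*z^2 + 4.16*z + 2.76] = -0.860000000000000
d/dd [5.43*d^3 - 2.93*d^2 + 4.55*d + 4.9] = 16.29*d^2 - 5.86*d + 4.55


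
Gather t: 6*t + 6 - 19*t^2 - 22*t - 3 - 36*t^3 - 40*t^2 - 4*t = -36*t^3 - 59*t^2 - 20*t + 3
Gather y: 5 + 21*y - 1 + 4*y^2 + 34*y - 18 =4*y^2 + 55*y - 14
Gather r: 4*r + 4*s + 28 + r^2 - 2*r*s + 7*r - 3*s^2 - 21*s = r^2 + r*(11 - 2*s) - 3*s^2 - 17*s + 28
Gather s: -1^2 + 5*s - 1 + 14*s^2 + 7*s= 14*s^2 + 12*s - 2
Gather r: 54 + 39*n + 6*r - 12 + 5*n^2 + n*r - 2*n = 5*n^2 + 37*n + r*(n + 6) + 42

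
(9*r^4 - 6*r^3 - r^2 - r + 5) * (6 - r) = -9*r^5 + 60*r^4 - 35*r^3 - 5*r^2 - 11*r + 30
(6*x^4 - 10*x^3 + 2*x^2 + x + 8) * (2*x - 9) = 12*x^5 - 74*x^4 + 94*x^3 - 16*x^2 + 7*x - 72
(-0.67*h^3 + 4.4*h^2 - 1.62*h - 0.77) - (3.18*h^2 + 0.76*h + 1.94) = -0.67*h^3 + 1.22*h^2 - 2.38*h - 2.71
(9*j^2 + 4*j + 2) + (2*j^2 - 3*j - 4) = 11*j^2 + j - 2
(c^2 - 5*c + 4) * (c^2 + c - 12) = c^4 - 4*c^3 - 13*c^2 + 64*c - 48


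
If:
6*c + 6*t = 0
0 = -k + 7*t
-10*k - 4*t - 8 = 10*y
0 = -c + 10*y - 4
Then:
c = 12/73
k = -84/73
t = -12/73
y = 152/365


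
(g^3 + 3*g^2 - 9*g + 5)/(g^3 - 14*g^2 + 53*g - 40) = (g^2 + 4*g - 5)/(g^2 - 13*g + 40)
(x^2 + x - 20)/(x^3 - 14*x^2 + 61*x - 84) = (x + 5)/(x^2 - 10*x + 21)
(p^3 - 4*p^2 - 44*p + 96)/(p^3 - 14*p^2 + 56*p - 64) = (p + 6)/(p - 4)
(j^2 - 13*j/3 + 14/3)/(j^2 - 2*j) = (j - 7/3)/j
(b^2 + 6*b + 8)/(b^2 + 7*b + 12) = (b + 2)/(b + 3)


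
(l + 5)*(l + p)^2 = l^3 + 2*l^2*p + 5*l^2 + l*p^2 + 10*l*p + 5*p^2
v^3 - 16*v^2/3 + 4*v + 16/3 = (v - 4)*(v - 2)*(v + 2/3)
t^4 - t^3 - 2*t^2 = t^2*(t - 2)*(t + 1)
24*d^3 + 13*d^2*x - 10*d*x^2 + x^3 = (-8*d + x)*(-3*d + x)*(d + x)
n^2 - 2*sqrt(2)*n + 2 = (n - sqrt(2))^2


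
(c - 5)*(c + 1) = c^2 - 4*c - 5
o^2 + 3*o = o*(o + 3)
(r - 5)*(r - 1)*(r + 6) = r^3 - 31*r + 30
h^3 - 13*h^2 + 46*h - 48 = (h - 8)*(h - 3)*(h - 2)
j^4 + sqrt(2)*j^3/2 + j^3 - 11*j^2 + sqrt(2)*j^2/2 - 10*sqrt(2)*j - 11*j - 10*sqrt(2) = (j + 1)*(j - 5*sqrt(2)/2)*(j + sqrt(2))*(j + 2*sqrt(2))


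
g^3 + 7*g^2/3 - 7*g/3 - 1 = (g - 1)*(g + 1/3)*(g + 3)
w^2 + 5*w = w*(w + 5)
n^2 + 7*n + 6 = (n + 1)*(n + 6)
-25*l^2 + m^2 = (-5*l + m)*(5*l + m)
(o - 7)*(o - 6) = o^2 - 13*o + 42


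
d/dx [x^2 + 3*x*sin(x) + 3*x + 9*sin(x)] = 3*x*cos(x) + 2*x + 3*sin(x) + 9*cos(x) + 3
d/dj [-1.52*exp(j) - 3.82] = -1.52*exp(j)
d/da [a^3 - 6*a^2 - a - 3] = 3*a^2 - 12*a - 1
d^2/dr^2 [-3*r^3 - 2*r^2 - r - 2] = -18*r - 4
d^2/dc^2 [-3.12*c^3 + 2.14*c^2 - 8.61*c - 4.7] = 4.28 - 18.72*c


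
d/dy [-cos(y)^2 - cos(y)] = sin(y) + sin(2*y)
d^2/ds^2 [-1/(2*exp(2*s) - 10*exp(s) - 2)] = ((2*exp(s) - 5)^2*exp(s) + (4*exp(s) - 5)*(-exp(2*s) + 5*exp(s) + 1)/2)*exp(s)/(-exp(2*s) + 5*exp(s) + 1)^3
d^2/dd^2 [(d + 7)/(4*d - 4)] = 4/(d - 1)^3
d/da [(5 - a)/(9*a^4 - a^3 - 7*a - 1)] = (-9*a^4 + a^3 + 7*a - (a - 5)*(-36*a^3 + 3*a^2 + 7) + 1)/(-9*a^4 + a^3 + 7*a + 1)^2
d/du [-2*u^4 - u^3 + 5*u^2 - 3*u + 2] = -8*u^3 - 3*u^2 + 10*u - 3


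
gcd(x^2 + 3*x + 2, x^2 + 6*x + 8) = x + 2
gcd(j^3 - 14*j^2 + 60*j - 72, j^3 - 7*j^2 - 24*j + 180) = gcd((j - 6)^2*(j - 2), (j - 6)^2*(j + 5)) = j^2 - 12*j + 36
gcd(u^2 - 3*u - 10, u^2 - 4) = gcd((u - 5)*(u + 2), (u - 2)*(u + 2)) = u + 2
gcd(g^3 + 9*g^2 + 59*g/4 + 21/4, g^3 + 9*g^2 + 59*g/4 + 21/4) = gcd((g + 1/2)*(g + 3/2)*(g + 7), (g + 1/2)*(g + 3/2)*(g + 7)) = g^3 + 9*g^2 + 59*g/4 + 21/4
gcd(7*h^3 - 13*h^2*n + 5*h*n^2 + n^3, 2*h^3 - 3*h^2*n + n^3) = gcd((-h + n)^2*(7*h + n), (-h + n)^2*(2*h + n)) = h^2 - 2*h*n + n^2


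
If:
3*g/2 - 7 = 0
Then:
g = 14/3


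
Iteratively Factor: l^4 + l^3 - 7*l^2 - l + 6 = (l + 1)*(l^3 - 7*l + 6) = (l + 1)*(l + 3)*(l^2 - 3*l + 2) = (l - 2)*(l + 1)*(l + 3)*(l - 1)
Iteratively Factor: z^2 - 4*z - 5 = (z + 1)*(z - 5)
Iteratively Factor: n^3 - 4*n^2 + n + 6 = (n + 1)*(n^2 - 5*n + 6) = (n - 3)*(n + 1)*(n - 2)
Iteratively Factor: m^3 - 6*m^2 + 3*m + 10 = (m - 5)*(m^2 - m - 2) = (m - 5)*(m + 1)*(m - 2)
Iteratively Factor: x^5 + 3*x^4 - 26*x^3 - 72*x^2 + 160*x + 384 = (x + 2)*(x^4 + x^3 - 28*x^2 - 16*x + 192) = (x + 2)*(x + 4)*(x^3 - 3*x^2 - 16*x + 48) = (x - 3)*(x + 2)*(x + 4)*(x^2 - 16) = (x - 3)*(x + 2)*(x + 4)^2*(x - 4)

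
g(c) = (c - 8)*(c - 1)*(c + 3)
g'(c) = (c - 8)*(c - 1) + (c - 8)*(c + 3) + (c - 1)*(c + 3) = 3*c^2 - 12*c - 19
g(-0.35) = 29.87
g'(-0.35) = -14.43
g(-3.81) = -46.01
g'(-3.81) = 70.27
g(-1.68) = 34.24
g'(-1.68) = 9.63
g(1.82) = -24.43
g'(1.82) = -30.90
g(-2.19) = 26.33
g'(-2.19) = 21.67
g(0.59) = 10.91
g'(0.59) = -25.04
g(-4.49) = -102.17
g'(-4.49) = 95.36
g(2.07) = -32.17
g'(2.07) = -30.99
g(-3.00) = 0.00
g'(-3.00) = 44.00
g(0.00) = 24.00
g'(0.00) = -19.00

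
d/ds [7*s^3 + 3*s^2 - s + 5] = 21*s^2 + 6*s - 1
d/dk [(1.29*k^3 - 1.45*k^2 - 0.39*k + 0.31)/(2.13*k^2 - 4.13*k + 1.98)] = (2.7477*k^4 - 10.6554*k^3 + 14.4818*k^2 - 7.0626*k + 0.5081)/(4.5369*k^4 - 17.5938*k^3 + 25.4917*k^2 - 16.3548*k + 3.9204)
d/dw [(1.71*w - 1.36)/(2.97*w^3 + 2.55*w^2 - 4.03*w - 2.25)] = (-10.1574*w^3 + 7.7571*w^2 + 6.936*w - 9.3283)/(8.8209*w^6 + 15.147*w^5 - 17.4357*w^4 - 33.918*w^3 + 4.7659*w^2 + 18.135*w + 5.0625)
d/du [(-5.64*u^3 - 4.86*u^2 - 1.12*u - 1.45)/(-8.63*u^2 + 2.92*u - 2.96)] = (48.6732*u^4 - 32.9376*u^3 + 26.2264*u^2 + 3.7442*u + 7.5492)/(74.4769*u^4 - 50.3992*u^3 + 59.616*u^2 - 17.2864*u + 8.7616)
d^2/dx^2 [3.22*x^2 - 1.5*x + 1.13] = 6.44000000000000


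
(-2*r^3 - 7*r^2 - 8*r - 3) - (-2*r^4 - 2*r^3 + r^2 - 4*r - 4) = 2*r^4 - 8*r^2 - 4*r + 1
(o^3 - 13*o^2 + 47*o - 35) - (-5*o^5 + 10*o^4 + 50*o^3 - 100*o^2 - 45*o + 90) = 5*o^5 - 10*o^4 - 49*o^3 + 87*o^2 + 92*o - 125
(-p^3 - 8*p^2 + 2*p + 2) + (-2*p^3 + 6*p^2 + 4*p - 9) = -3*p^3 - 2*p^2 + 6*p - 7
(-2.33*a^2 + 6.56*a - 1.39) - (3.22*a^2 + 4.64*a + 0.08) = -5.55*a^2 + 1.92*a - 1.47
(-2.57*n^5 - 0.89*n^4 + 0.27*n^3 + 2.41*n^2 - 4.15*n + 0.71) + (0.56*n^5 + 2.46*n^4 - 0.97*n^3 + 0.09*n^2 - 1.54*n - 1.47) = -2.01*n^5 + 1.57*n^4 - 0.7*n^3 + 2.5*n^2 - 5.69*n - 0.76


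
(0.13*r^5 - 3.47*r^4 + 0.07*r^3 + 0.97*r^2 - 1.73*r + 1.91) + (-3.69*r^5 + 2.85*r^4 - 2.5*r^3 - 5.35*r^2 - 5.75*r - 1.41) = -3.56*r^5 - 0.62*r^4 - 2.43*r^3 - 4.38*r^2 - 7.48*r + 0.5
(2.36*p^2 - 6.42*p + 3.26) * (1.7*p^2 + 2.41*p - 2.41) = 4.012*p^4 - 5.2264*p^3 - 15.6178*p^2 + 23.3288*p - 7.8566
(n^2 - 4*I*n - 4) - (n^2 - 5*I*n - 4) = I*n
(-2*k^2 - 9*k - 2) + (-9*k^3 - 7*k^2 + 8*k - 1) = -9*k^3 - 9*k^2 - k - 3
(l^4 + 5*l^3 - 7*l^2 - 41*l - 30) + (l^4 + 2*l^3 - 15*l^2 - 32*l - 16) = 2*l^4 + 7*l^3 - 22*l^2 - 73*l - 46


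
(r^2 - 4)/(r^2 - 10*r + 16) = (r + 2)/(r - 8)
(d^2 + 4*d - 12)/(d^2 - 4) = (d + 6)/(d + 2)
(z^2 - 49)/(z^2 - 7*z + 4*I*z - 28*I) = (z + 7)/(z + 4*I)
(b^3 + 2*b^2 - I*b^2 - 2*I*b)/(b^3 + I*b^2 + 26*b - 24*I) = b*(b + 2)/(b^2 + 2*I*b + 24)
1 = 1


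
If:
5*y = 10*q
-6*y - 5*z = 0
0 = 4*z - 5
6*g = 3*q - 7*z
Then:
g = -55/32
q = -25/48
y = -25/24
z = 5/4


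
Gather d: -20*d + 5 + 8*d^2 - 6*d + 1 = 8*d^2 - 26*d + 6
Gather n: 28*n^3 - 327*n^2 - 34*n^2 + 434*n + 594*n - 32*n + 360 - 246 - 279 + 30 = 28*n^3 - 361*n^2 + 996*n - 135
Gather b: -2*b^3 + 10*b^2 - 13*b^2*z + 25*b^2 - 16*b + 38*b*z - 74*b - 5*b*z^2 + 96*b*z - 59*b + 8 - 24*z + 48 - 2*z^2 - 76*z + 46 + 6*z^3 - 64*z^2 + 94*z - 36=-2*b^3 + b^2*(35 - 13*z) + b*(-5*z^2 + 134*z - 149) + 6*z^3 - 66*z^2 - 6*z + 66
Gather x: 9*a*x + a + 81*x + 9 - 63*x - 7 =a + x*(9*a + 18) + 2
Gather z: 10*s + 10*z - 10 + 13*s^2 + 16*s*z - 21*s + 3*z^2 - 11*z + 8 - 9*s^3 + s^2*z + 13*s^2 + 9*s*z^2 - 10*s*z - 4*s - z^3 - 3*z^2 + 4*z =-9*s^3 + 26*s^2 + 9*s*z^2 - 15*s - z^3 + z*(s^2 + 6*s + 3) - 2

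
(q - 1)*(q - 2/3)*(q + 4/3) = q^3 - q^2/3 - 14*q/9 + 8/9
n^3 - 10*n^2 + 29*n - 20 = (n - 5)*(n - 4)*(n - 1)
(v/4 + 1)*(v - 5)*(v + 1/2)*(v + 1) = v^4/4 + v^3/8 - 21*v^2/4 - 61*v/8 - 5/2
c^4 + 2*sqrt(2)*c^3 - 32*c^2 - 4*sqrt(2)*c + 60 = (c - 3*sqrt(2))*(c - sqrt(2))*(c + sqrt(2))*(c + 5*sqrt(2))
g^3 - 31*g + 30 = (g - 5)*(g - 1)*(g + 6)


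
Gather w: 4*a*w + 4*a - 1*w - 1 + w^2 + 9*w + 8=4*a + w^2 + w*(4*a + 8) + 7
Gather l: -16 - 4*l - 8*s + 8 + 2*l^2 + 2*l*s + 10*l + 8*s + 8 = 2*l^2 + l*(2*s + 6)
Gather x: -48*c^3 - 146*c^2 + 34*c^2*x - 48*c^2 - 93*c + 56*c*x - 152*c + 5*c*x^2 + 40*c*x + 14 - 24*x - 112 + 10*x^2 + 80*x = -48*c^3 - 194*c^2 - 245*c + x^2*(5*c + 10) + x*(34*c^2 + 96*c + 56) - 98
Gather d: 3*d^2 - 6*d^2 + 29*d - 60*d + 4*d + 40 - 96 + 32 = -3*d^2 - 27*d - 24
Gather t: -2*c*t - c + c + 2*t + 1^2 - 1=t*(2 - 2*c)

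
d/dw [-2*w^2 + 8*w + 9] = 8 - 4*w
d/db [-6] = 0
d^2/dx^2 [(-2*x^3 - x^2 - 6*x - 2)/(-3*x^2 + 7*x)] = 2*(173*x^3 + 54*x^2 - 126*x + 98)/(x^3*(27*x^3 - 189*x^2 + 441*x - 343))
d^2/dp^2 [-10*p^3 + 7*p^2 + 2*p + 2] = 14 - 60*p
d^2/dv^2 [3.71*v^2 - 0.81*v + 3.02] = 7.42000000000000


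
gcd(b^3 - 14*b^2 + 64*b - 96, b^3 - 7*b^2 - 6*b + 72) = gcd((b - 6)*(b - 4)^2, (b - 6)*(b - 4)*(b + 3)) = b^2 - 10*b + 24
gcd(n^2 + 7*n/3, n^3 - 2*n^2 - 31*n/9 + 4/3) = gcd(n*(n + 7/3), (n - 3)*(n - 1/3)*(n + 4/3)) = 1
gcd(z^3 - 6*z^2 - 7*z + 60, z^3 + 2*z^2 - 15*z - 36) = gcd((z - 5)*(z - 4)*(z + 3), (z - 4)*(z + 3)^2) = z^2 - z - 12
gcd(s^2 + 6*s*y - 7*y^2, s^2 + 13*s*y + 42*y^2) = s + 7*y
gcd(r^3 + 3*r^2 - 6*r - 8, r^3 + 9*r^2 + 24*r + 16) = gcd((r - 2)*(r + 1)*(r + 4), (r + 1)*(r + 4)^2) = r^2 + 5*r + 4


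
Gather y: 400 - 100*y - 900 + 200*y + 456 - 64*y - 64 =36*y - 108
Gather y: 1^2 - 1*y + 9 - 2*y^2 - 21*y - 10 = -2*y^2 - 22*y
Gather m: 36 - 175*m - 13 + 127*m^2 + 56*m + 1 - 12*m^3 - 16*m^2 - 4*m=-12*m^3 + 111*m^2 - 123*m + 24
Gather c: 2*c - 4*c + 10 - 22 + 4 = -2*c - 8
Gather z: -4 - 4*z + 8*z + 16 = 4*z + 12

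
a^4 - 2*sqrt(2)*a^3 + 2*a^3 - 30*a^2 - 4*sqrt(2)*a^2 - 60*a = a*(a + 2)*(a - 5*sqrt(2))*(a + 3*sqrt(2))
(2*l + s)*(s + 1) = 2*l*s + 2*l + s^2 + s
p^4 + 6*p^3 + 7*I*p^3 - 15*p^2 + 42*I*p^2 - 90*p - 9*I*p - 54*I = (p + 6)*(p + I)*(p + 3*I)^2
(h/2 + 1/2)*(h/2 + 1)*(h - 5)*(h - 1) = h^4/4 - 3*h^3/4 - 11*h^2/4 + 3*h/4 + 5/2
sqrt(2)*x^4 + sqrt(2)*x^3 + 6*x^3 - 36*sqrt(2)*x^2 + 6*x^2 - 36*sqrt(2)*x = x*(x - 3*sqrt(2))*(x + 6*sqrt(2))*(sqrt(2)*x + sqrt(2))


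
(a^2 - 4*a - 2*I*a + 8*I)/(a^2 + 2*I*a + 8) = (a - 4)/(a + 4*I)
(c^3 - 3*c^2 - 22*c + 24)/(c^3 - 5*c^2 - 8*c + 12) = (c + 4)/(c + 2)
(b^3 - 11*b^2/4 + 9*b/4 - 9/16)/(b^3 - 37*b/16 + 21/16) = (4*b^2 - 8*b + 3)/(4*b^2 + 3*b - 7)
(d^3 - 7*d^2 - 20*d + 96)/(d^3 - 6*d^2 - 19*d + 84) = (d - 8)/(d - 7)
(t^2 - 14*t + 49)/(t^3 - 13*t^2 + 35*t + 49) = 1/(t + 1)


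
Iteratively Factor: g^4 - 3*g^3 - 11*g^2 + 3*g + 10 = (g + 2)*(g^3 - 5*g^2 - g + 5) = (g - 1)*(g + 2)*(g^2 - 4*g - 5) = (g - 1)*(g + 1)*(g + 2)*(g - 5)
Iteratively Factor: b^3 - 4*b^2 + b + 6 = (b - 2)*(b^2 - 2*b - 3) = (b - 2)*(b + 1)*(b - 3)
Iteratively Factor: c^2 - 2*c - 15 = (c + 3)*(c - 5)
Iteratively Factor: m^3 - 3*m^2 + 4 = (m + 1)*(m^2 - 4*m + 4) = (m - 2)*(m + 1)*(m - 2)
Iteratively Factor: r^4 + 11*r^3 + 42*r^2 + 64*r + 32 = (r + 4)*(r^3 + 7*r^2 + 14*r + 8) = (r + 1)*(r + 4)*(r^2 + 6*r + 8) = (r + 1)*(r + 2)*(r + 4)*(r + 4)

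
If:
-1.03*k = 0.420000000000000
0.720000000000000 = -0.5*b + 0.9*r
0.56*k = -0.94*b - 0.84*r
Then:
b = -0.32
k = -0.41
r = 0.62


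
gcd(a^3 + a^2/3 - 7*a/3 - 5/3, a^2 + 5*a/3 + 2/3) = a + 1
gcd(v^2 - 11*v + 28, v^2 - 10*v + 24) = v - 4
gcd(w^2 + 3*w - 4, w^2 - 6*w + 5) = w - 1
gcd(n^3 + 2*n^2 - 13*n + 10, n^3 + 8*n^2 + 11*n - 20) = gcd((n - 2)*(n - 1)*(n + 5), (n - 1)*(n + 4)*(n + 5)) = n^2 + 4*n - 5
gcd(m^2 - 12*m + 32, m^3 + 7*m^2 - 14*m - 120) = m - 4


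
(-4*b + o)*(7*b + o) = -28*b^2 + 3*b*o + o^2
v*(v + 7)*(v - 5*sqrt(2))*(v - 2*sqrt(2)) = v^4 - 7*sqrt(2)*v^3 + 7*v^3 - 49*sqrt(2)*v^2 + 20*v^2 + 140*v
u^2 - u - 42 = (u - 7)*(u + 6)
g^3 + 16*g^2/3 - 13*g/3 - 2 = (g - 1)*(g + 1/3)*(g + 6)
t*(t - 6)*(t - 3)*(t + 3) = t^4 - 6*t^3 - 9*t^2 + 54*t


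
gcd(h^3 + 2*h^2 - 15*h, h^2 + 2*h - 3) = 1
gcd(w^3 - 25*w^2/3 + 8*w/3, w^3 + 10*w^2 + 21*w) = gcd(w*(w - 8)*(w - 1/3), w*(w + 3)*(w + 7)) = w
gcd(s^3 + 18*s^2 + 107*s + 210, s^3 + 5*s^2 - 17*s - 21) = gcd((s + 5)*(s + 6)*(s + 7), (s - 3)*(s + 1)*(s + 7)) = s + 7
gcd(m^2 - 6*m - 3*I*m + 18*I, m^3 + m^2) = 1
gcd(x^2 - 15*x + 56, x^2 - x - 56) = x - 8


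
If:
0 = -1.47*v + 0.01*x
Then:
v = 0.00680272108843537*x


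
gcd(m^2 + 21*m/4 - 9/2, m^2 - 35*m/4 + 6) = m - 3/4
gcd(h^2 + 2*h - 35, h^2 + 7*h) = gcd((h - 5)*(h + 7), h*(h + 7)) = h + 7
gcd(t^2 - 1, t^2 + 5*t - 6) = t - 1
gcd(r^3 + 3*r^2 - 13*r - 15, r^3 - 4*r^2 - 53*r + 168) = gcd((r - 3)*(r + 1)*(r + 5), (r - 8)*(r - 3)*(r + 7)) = r - 3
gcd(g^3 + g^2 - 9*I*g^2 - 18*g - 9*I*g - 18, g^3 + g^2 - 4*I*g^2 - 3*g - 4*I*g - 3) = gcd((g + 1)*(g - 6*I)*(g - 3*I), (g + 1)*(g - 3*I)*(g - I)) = g^2 + g*(1 - 3*I) - 3*I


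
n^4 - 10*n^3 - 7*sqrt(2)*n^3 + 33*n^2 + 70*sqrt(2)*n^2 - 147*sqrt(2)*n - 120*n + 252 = (n - 7)*(n - 3)*(n - 6*sqrt(2))*(n - sqrt(2))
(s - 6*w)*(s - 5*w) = s^2 - 11*s*w + 30*w^2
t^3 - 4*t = t*(t - 2)*(t + 2)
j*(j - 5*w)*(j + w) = j^3 - 4*j^2*w - 5*j*w^2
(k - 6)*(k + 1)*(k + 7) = k^3 + 2*k^2 - 41*k - 42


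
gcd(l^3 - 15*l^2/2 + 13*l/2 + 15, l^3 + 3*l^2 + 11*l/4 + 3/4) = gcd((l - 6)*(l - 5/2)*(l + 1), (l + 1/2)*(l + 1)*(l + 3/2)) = l + 1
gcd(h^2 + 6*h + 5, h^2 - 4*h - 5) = h + 1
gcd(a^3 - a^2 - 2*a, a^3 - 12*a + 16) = a - 2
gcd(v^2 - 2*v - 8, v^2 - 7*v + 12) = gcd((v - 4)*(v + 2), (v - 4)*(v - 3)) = v - 4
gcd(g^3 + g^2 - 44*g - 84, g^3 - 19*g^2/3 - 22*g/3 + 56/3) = g^2 - 5*g - 14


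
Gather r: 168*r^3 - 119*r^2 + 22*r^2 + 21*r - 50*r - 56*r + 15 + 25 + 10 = 168*r^3 - 97*r^2 - 85*r + 50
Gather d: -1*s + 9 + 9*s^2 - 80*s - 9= 9*s^2 - 81*s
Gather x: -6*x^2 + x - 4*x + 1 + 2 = -6*x^2 - 3*x + 3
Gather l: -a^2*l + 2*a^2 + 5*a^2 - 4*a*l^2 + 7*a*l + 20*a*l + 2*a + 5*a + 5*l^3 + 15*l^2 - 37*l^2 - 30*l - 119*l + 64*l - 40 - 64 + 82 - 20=7*a^2 + 7*a + 5*l^3 + l^2*(-4*a - 22) + l*(-a^2 + 27*a - 85) - 42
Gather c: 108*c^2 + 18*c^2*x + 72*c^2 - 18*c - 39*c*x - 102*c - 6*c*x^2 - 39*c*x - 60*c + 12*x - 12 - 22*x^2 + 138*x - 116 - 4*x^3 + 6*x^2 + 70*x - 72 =c^2*(18*x + 180) + c*(-6*x^2 - 78*x - 180) - 4*x^3 - 16*x^2 + 220*x - 200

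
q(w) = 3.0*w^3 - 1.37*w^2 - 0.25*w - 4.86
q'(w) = 9.0*w^2 - 2.74*w - 0.25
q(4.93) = 320.08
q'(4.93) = 204.99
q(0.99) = -3.54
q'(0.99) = 5.86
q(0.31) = -4.98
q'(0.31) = -0.23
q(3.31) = 88.10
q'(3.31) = 89.29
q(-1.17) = -11.25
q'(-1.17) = 15.28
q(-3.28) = -124.64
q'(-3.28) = 105.56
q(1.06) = -3.09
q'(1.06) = 6.96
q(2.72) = 44.70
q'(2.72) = 58.88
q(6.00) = 592.32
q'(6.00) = 307.31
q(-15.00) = -10434.36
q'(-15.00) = 2065.85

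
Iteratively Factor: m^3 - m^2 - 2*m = (m)*(m^2 - m - 2) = m*(m - 2)*(m + 1)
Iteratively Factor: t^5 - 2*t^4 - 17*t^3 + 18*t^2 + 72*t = (t + 2)*(t^4 - 4*t^3 - 9*t^2 + 36*t) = t*(t + 2)*(t^3 - 4*t^2 - 9*t + 36) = t*(t + 2)*(t + 3)*(t^2 - 7*t + 12) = t*(t - 4)*(t + 2)*(t + 3)*(t - 3)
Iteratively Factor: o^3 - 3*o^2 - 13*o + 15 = (o - 1)*(o^2 - 2*o - 15) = (o - 1)*(o + 3)*(o - 5)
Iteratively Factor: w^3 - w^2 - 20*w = (w - 5)*(w^2 + 4*w) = (w - 5)*(w + 4)*(w)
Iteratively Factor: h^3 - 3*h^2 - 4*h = (h + 1)*(h^2 - 4*h) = h*(h + 1)*(h - 4)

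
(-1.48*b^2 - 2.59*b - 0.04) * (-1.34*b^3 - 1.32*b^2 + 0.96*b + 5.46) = 1.9832*b^5 + 5.4242*b^4 + 2.0516*b^3 - 10.5144*b^2 - 14.1798*b - 0.2184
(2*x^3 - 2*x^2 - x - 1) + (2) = 2*x^3 - 2*x^2 - x + 1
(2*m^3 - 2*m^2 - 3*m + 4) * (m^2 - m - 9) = 2*m^5 - 4*m^4 - 19*m^3 + 25*m^2 + 23*m - 36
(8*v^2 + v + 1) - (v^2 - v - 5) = 7*v^2 + 2*v + 6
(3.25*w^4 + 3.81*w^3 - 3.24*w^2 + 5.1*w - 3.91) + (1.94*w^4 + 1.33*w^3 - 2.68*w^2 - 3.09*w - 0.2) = 5.19*w^4 + 5.14*w^3 - 5.92*w^2 + 2.01*w - 4.11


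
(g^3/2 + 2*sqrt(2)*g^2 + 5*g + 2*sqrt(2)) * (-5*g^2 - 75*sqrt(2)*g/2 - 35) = -5*g^5/2 - 115*sqrt(2)*g^4/4 - 385*g^3/2 - 535*sqrt(2)*g^2/2 - 325*g - 70*sqrt(2)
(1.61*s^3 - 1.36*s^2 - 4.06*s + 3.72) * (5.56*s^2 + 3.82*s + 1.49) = 8.9516*s^5 - 1.4114*s^4 - 25.3699*s^3 + 3.1476*s^2 + 8.161*s + 5.5428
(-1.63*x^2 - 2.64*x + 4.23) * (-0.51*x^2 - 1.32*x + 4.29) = 0.8313*x^4 + 3.498*x^3 - 5.6652*x^2 - 16.9092*x + 18.1467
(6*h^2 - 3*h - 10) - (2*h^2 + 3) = 4*h^2 - 3*h - 13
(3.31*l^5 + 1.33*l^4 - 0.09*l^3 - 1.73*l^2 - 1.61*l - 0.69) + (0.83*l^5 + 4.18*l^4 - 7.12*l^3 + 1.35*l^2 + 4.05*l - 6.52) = 4.14*l^5 + 5.51*l^4 - 7.21*l^3 - 0.38*l^2 + 2.44*l - 7.21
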